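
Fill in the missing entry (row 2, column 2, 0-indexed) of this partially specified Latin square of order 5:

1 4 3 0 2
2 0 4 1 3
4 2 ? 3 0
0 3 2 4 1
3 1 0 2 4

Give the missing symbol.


Row 2 contains symbols [0, 2, 3, 4] — missing [1].
Column 2 contains symbols [0, 2, 3, 4] — missing [1].
The missing symbol must appear in both missing sets; intersection = [1].
Therefore the hidden value is 1.

Missing value = 1.


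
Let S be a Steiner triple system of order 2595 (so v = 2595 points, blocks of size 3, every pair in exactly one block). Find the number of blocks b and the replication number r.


An STS(v) is a 2-(v, 3, 1) BIBD: block size k = 3, λ = 1.
Replication: r(k − 1) = λ(v − 1) ⇒ r·2 = 2595 − 1 = 2594 ⇒ r = 1297.
Block count: b = v(v − 1)/6 = 2595·2594/6 = 6731430/6 = 1121905.
(Check via bk = vr: 1121905·3 = 3365715 = 2595·1297 = 3365715 ✓.)

r = 1297, b = 1121905.


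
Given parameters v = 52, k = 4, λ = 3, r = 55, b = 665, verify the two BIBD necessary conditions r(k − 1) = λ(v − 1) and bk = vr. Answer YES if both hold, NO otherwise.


Condition (i): r(k − 1) = 55·3 = 165; λ(v − 1) = 3·51 = 153. Match? NO.
Condition (ii): bk = 665·4 = 2660; vr = 52·55 = 2860. Match? NO.
Both conditions hold? NO.

NO


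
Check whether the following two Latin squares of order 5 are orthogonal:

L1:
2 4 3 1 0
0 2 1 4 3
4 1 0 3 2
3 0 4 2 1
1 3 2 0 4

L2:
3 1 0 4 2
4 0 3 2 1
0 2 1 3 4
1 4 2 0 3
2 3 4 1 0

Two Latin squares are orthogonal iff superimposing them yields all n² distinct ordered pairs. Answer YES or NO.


Form the n² = 25 superimposed pairs (L1[i][j], L2[i][j]), row by row (rows and columns indexed from 0):
row 0: (2,3) (4,1) (3,0) (1,4) (0,2)
row 1: (0,4) (2,0) (1,3) (4,2) (3,1)
row 2: (4,0) (1,2) (0,1) (3,3) (2,4)
row 3: (3,1) (0,4) (4,2) (2,0) (1,3)
row 4: (1,2) (3,3) (2,4) (0,1) (4,0)
Orthogonality requires all 25 pairs distinct.
But the pair (3,1) repeats: cell (1,4) has L1 = 3, L2 = 1, and cell (3,0) has L1 = 3, L2 = 1.
A repeated pair means some other pair never occurs (only 15 distinct pairs out of 25), so the squares are not orthogonal.
Conclusion: NO.

NO


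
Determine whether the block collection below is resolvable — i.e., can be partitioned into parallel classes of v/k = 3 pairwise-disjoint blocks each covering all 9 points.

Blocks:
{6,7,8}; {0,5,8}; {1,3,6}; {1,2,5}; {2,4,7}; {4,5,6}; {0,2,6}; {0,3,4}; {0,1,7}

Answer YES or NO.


v = 9, block size k = 3, number of blocks = 9.
For resolvability, blocks must partition into parallel classes of size v/k = 3.
Total blocks must therefore be a multiple of 3: 9 = 3·3 + 0 ⇒ divisible ✓.
Consider block {4,5,6}. The only other block(s) in the collection disjoint from it are {0,1,7} — just 1 block(s). Any parallel class containing {4,5,6} would need 2 other blocks each disjoint from it, so no parallel class of size 3 can contain {4,5,6}.
Since every block must belong to some parallel class in a resolution, the collection cannot be partitioned into parallel classes.
Resolvable? NO.

NO


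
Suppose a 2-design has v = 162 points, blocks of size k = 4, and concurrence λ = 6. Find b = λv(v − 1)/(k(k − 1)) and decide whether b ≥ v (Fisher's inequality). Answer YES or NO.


r = λ(v − 1)/(k − 1) = 6·161/3 = 322.
b = vr/k = 162·322/4 = 13041.
Fisher's inequality: b ≥ v ⇔ 13041 ≥ 162? YES.

YES


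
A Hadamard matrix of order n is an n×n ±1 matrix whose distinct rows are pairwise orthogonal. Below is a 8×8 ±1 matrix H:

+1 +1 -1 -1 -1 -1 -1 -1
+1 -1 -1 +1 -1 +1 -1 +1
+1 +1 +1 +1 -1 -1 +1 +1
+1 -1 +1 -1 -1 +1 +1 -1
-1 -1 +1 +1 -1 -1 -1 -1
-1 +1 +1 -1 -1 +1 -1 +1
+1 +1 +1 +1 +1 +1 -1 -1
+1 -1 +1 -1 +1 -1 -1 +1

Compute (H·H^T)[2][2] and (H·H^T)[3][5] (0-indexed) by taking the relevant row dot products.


Row 2 of H: [1, 1, 1, 1, -1, -1, 1, 1].
Row 3 of H: [1, -1, 1, -1, -1, 1, 1, -1].
Row 5 of H: [-1, 1, 1, -1, -1, 1, -1, 1].
(H·H^T)[2][2] = Σ_j H[2][j]·H[2][j] = (1)² + (1)² + (1)² + (1)² + (-1)² + (-1)² + (1)² + (1)² = 1 + 1 + 1 + 1 + 1 + 1 + 1 + 1 = 8.
(H·H^T)[3][5] = Σ_j H[3][j]·H[5][j] = (1)·(-1) + (-1)·(1) + (1)·(1) + (-1)·(-1) + (-1)·(-1) + (1)·(1) + (1)·(-1) + (-1)·(1) = -1 + -1 + 1 + 1 + 1 + 1 + -1 + -1 = 0.
So rows 3 and 5 are orthogonal; the diagonal entry equals n = 8.

(2,2) entry = 8; (3,5) entry = 0.


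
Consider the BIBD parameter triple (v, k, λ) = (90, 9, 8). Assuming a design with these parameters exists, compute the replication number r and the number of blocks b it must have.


Any 2-(v, k, λ) BIBD satisfies two necessary conditions:
  (i)  Each point sits in r blocks, and counting incidences through any fixed point gives r(k − 1) = λ(v − 1), so r = λ(v − 1)/(k − 1).
  (ii) Total incidences bk = vr, so b = vr/k.
Step 1: r = λ(v − 1)/(k − 1) = 8·(90 − 1)/(9 − 1) = 8·89/8 = 712/8 = 89.
Step 2: b = vr/k = 90·89/9 = 8010/9 = 890.
Check integrality: r = 89 ∈ Z ✓, b = 890 ∈ Z ✓.
(These identities are necessary conditions: they determine r and b for any design with these parameters, but do not by themselves prove that one exists.)

r = 89, b = 890.


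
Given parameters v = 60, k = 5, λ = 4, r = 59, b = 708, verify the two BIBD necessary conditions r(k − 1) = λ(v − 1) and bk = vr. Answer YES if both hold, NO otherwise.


Condition (i): r(k − 1) = 59·4 = 236; λ(v − 1) = 4·59 = 236. Match? YES.
Condition (ii): bk = 708·5 = 3540; vr = 60·59 = 3540. Match? YES.
Both conditions hold? YES.

YES


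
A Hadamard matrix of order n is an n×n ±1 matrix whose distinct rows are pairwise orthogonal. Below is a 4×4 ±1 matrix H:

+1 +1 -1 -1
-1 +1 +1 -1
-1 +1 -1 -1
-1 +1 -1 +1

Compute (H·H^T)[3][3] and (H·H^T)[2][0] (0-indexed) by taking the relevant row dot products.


Row 0 of H: [1, 1, -1, -1].
Row 2 of H: [-1, 1, -1, -1].
Row 3 of H: [-1, 1, -1, 1].
(H·H^T)[3][3] = Σ_j H[3][j]·H[3][j] = (-1)² + (1)² + (-1)² + (1)² = 1 + 1 + 1 + 1 = 4.
(H·H^T)[2][0] = Σ_j H[2][j]·H[0][j] = (-1)·(1) + (1)·(1) + (-1)·(-1) + (-1)·(-1) = -1 + 1 + 1 + 1 = 2.
Rows 2 and 0 are not orthogonal (dot product = 2 ≠ 0), so H is not a Hadamard matrix.

(3,3) entry = 4; (2,0) entry = 2.


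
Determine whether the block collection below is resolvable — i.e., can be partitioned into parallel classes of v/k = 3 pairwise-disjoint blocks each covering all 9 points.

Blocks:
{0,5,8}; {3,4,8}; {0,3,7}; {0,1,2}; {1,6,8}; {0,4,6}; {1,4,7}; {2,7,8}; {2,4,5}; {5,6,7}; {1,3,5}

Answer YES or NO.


v = 9, block size k = 3, number of blocks = 11.
For resolvability, blocks must partition into parallel classes of size v/k = 3.
Total blocks must therefore be a multiple of 3: 11 = 3·3 + 2 ⇒ not divisible ✗.
Resolvable? NO.

NO


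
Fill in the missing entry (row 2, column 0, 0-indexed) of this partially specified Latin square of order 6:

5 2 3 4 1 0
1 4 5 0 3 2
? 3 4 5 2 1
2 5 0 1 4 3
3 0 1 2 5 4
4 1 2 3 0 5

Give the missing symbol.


Row 2 contains symbols [1, 2, 3, 4, 5] — missing [0].
Column 0 contains symbols [1, 2, 3, 4, 5] — missing [0].
The missing symbol must appear in both missing sets; intersection = [0].
Therefore the hidden value is 0.

Missing value = 0.


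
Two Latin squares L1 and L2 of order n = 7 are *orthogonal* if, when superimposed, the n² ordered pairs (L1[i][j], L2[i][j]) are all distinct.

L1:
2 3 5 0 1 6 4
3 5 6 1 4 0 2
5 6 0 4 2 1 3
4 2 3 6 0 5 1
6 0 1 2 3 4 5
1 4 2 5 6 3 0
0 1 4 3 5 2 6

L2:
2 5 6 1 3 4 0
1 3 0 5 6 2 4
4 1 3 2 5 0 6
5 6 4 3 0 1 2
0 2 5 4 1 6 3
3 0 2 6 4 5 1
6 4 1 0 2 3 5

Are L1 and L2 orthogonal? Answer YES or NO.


Form the n² = 49 superimposed pairs (L1[i][j], L2[i][j]), row by row (rows and columns indexed from 0):
row 0: (2,2) (3,5) (5,6) (0,1) (1,3) (6,4) (4,0)
row 1: (3,1) (5,3) (6,0) (1,5) (4,6) (0,2) (2,4)
row 2: (5,4) (6,1) (0,3) (4,2) (2,5) (1,0) (3,6)
row 3: (4,5) (2,6) (3,4) (6,3) (0,0) (5,1) (1,2)
row 4: (6,0) (0,2) (1,5) (2,4) (3,1) (4,6) (5,3)
row 5: (1,3) (4,0) (2,2) (5,6) (6,4) (3,5) (0,1)
row 6: (0,6) (1,4) (4,1) (3,0) (5,2) (2,3) (6,5)
Orthogonality requires all 49 pairs distinct.
But the pair (6,0) repeats: cell (1,2) has L1 = 6, L2 = 0, and cell (4,0) has L1 = 6, L2 = 0.
A repeated pair means some other pair never occurs (only 35 distinct pairs out of 49), so the squares are not orthogonal.
Conclusion: NO.

NO


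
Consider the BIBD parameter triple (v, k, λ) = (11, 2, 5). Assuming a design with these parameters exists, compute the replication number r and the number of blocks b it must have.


Any 2-(v, k, λ) BIBD satisfies two necessary conditions:
  (i)  Each point sits in r blocks, and counting incidences through any fixed point gives r(k − 1) = λ(v − 1), so r = λ(v − 1)/(k − 1).
  (ii) Total incidences bk = vr, so b = vr/k.
Step 1: r = λ(v − 1)/(k − 1) = 5·(11 − 1)/(2 − 1) = 5·10/1 = 50/1 = 50.
Step 2: b = vr/k = 11·50/2 = 550/2 = 275.
Check integrality: r = 50 ∈ Z ✓, b = 275 ∈ Z ✓.
(These identities are necessary conditions: they determine r and b for any design with these parameters, but do not by themselves prove that one exists.)

r = 50, b = 275.


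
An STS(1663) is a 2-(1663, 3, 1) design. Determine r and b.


An STS(v) is a 2-(v, 3, 1) BIBD: block size k = 3, λ = 1.
Replication: r(k − 1) = λ(v − 1) ⇒ r·2 = 1663 − 1 = 1662 ⇒ r = 831.
Block count: bk = vr ⇒ b·3 = 1663·831 = 1381953 ⇒ b = 460651.

r = 831, b = 460651.


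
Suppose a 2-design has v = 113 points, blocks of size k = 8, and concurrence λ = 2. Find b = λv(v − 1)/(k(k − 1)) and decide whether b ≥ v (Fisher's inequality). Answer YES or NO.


r = λ(v − 1)/(k − 1) = 2·112/7 = 32.
b = vr/k = 113·32/8 = 452.
Fisher's inequality: b ≥ v ⇔ 452 ≥ 113? YES.

YES


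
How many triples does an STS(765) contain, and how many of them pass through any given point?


An STS(v) is a 2-(v, 3, 1) BIBD: block size k = 3, λ = 1.
Replication: r(k − 1) = λ(v − 1) ⇒ r·2 = 765 − 1 = 764 ⇒ r = 382.
Block count: b = v(v − 1)/6 = 765·764/6 = 584460/6 = 97410.

r = 382, b = 97410.


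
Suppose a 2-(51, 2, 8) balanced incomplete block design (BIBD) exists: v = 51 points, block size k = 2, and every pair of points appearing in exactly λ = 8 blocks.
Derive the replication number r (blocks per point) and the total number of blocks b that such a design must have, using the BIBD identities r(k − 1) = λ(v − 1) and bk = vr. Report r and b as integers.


Any 2-(v, k, λ) BIBD satisfies two necessary conditions:
  (i)  Each point sits in r blocks, and counting incidences through any fixed point gives r(k − 1) = λ(v − 1), so r = λ(v − 1)/(k − 1).
  (ii) Total incidences bk = vr, so b = vr/k.
Step 1: r = λ(v − 1)/(k − 1) = 8·(51 − 1)/(2 − 1) = 8·50/1 = 400/1 = 400.
Step 2: b = vr/k = 51·400/2 = 20400/2 = 10200.
Check integrality: r = 400 ∈ Z ✓, b = 10200 ∈ Z ✓.
(These identities are necessary conditions: they determine r and b for any design with these parameters, but do not by themselves prove that one exists.)

r = 400, b = 10200.


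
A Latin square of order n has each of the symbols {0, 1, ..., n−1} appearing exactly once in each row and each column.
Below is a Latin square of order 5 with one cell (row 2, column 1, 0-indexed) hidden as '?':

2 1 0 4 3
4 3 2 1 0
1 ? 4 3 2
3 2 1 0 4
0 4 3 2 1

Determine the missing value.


Row 2 contains symbols [1, 2, 3, 4] — missing [0].
Column 1 contains symbols [1, 2, 3, 4] — missing [0].
The missing symbol must appear in both missing sets; intersection = [0].
Therefore the hidden value is 0.

Missing value = 0.


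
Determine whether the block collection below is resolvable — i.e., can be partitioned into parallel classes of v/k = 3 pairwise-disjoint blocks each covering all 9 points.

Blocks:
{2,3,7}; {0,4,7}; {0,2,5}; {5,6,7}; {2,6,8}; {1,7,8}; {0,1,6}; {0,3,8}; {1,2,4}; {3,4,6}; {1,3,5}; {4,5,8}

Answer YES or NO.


v = 9, block size k = 3, number of blocks = 12.
For resolvability, blocks must partition into parallel classes of size v/k = 3.
Total blocks must therefore be a multiple of 3: 12 = 3·4 + 0 ⇒ divisible ✓.
Greedy packing gives 4 candidate class(es). Each should be a full parallel class (size 3, covers all 9 points).
  Class 1 (3 blocks): {2,3,7}; {0,1,6}; {4,5,8}. Points covered: [0, 1, 2, 3, 4, 5, 6, 7, 8].
  Class 2 (3 blocks): {0,4,7}; {2,6,8}; {1,3,5}. Points covered: [0, 1, 2, 3, 4, 5, 6, 7, 8].
  Class 3 (3 blocks): {0,2,5}; {1,7,8}; {3,4,6}. Points covered: [0, 1, 2, 3, 4, 5, 6, 7, 8].
  Class 4 (3 blocks): {5,6,7}; {0,3,8}; {1,2,4}. Points covered: [0, 1, 2, 3, 4, 5, 6, 7, 8].
All classes full (size 3)? YES. All classes cover every point? YES.
Resolvable? YES.

YES


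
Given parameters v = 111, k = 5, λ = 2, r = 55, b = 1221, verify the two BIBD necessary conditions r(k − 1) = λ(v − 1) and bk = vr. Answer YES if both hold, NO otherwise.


Condition (i): r(k − 1) = 55·4 = 220; λ(v − 1) = 2·110 = 220. Match? YES.
Condition (ii): bk = 1221·5 = 6105; vr = 111·55 = 6105. Match? YES.
Both conditions hold? YES.

YES


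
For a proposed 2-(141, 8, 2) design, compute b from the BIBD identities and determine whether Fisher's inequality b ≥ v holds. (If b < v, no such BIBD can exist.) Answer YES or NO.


r = λ(v − 1)/(k − 1) = 2·140/7 = 40.
b = vr/k = 141·40/8 = 705.
Fisher's inequality: b ≥ v ⇔ 705 ≥ 141? YES.

YES


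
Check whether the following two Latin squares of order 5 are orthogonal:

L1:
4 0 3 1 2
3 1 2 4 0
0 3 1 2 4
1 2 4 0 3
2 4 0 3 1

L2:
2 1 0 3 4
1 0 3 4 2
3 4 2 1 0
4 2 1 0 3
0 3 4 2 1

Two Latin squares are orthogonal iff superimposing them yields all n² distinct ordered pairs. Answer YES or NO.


Form the n² = 25 superimposed pairs (L1[i][j], L2[i][j]), row by row (rows and columns indexed from 0):
row 0: (4,2) (0,1) (3,0) (1,3) (2,4)
row 1: (3,1) (1,0) (2,3) (4,4) (0,2)
row 2: (0,3) (3,4) (1,2) (2,1) (4,0)
row 3: (1,4) (2,2) (4,1) (0,0) (3,3)
row 4: (2,0) (4,3) (0,4) (3,2) (1,1)
Orthogonality requires all 25 pairs distinct.
Check by first coordinate: for each symbol s of L1, list the L2 entries in the n cells where L1 = s; they must all differ.
  L1 = 0: L2 entries (in reading order) 1, 2, 3, 0, 4 — all 5 distinct ✓
  L1 = 1: L2 entries (in reading order) 3, 0, 2, 4, 1 — all 5 distinct ✓
  L1 = 2: L2 entries (in reading order) 4, 3, 1, 2, 0 — all 5 distinct ✓
  L1 = 3: L2 entries (in reading order) 0, 1, 4, 3, 2 — all 5 distinct ✓
  L1 = 4: L2 entries (in reading order) 2, 4, 0, 1, 3 — all 5 distinct ✓
Every symbol of L1 meets every symbol of L2 exactly once, so all 25 pairs are distinct (25 of 25).
Conclusion: YES.

YES


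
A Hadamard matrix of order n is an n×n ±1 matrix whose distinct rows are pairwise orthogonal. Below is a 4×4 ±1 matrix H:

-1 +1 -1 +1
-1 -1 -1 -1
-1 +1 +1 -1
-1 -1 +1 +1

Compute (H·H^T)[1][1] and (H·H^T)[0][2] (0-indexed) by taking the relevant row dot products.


Row 0 of H: [-1, 1, -1, 1].
Row 1 of H: [-1, -1, -1, -1].
Row 2 of H: [-1, 1, 1, -1].
(H·H^T)[1][1] = Σ_j H[1][j]·H[1][j] = (-1)² + (-1)² + (-1)² + (-1)² = 1 + 1 + 1 + 1 = 4.
(H·H^T)[0][2] = Σ_j H[0][j]·H[2][j] = (-1)·(-1) + (1)·(1) + (-1)·(1) + (1)·(-1) = 1 + 1 + -1 + -1 = 0.
So rows 0 and 2 are orthogonal; the diagonal entry equals n = 4.

(1,1) entry = 4; (0,2) entry = 0.


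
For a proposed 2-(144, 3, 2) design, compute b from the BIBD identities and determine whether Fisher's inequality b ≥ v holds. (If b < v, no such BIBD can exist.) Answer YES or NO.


b = λv(v − 1)/(k(k − 1)) = 2·144·143/(3·2) = 41184/6 = 6864.
Compare with v = 144: b ≥ v, so Fisher's inequality holds.

YES


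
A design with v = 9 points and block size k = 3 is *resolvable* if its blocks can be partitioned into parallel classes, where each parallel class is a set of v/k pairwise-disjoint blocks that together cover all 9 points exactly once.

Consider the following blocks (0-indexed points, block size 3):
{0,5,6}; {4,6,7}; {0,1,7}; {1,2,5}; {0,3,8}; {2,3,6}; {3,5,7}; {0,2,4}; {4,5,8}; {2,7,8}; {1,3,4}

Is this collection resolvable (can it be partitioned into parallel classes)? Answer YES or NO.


v = 9, block size k = 3, number of blocks = 11.
For resolvability, blocks must partition into parallel classes of size v/k = 3.
Total blocks must therefore be a multiple of 3: 11 = 3·3 + 2 ⇒ not divisible ✗.
Resolvable? NO.

NO


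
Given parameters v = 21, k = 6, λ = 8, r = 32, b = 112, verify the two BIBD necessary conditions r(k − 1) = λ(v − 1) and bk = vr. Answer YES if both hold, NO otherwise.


Condition (i): r(k − 1) = 32·5 = 160; λ(v − 1) = 8·20 = 160. Match? YES.
Condition (ii): bk = 112·6 = 672; vr = 21·32 = 672. Match? YES.
Both conditions hold? YES.

YES


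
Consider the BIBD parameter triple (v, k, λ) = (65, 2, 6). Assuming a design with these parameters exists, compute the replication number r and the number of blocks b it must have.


Any 2-(v, k, λ) BIBD satisfies two necessary conditions:
  (i)  Each point sits in r blocks, and counting incidences through any fixed point gives r(k − 1) = λ(v − 1), so r = λ(v − 1)/(k − 1).
  (ii) Total incidences bk = vr, so b = vr/k.
Step 1: r = λ(v − 1)/(k − 1) = 6·(65 − 1)/(2 − 1) = 6·64/1 = 384/1 = 384.
Step 2: b = vr/k = 65·384/2 = 24960/2 = 12480.
Check integrality: r = 384 ∈ Z ✓, b = 12480 ∈ Z ✓.
(These identities are necessary conditions: they determine r and b for any design with these parameters, but do not by themselves prove that one exists.)

r = 384, b = 12480.


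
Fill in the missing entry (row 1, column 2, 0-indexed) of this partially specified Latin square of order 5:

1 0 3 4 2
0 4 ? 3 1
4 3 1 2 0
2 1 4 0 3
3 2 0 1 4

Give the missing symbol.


Row 1 contains symbols [0, 1, 3, 4] — missing [2].
Column 2 contains symbols [0, 1, 3, 4] — missing [2].
The missing symbol must appear in both missing sets; intersection = [2].
Therefore the hidden value is 2.

Missing value = 2.


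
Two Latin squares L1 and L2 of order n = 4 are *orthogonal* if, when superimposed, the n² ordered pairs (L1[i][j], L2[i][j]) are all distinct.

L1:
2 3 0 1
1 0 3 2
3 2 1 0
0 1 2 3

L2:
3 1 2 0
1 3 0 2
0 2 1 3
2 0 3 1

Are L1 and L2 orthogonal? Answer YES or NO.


Form the n² = 16 superimposed pairs (L1[i][j], L2[i][j]), row by row (rows and columns indexed from 0):
row 0: (2,3) (3,1) (0,2) (1,0)
row 1: (1,1) (0,3) (3,0) (2,2)
row 2: (3,0) (2,2) (1,1) (0,3)
row 3: (0,2) (1,0) (2,3) (3,1)
Orthogonality requires all 16 pairs distinct.
But the pair (3,0) repeats: cell (1,2) has L1 = 3, L2 = 0, and cell (2,0) has L1 = 3, L2 = 0.
A repeated pair means some other pair never occurs (only 8 distinct pairs out of 16), so the squares are not orthogonal.
Conclusion: NO.

NO


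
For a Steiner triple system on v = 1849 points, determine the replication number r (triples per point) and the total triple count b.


An STS(v) is a 2-(v, 3, 1) BIBD: block size k = 3, λ = 1.
Replication: r(k − 1) = λ(v − 1) ⇒ r·2 = 1849 − 1 = 1848 ⇒ r = 924.
Block count: bk = vr ⇒ b·3 = 1849·924 = 1708476 ⇒ b = 569492.
(Check via b = v(v − 1)/6 = 1849·1848/6 = 3416952/6 = 569492.)

r = 924, b = 569492.


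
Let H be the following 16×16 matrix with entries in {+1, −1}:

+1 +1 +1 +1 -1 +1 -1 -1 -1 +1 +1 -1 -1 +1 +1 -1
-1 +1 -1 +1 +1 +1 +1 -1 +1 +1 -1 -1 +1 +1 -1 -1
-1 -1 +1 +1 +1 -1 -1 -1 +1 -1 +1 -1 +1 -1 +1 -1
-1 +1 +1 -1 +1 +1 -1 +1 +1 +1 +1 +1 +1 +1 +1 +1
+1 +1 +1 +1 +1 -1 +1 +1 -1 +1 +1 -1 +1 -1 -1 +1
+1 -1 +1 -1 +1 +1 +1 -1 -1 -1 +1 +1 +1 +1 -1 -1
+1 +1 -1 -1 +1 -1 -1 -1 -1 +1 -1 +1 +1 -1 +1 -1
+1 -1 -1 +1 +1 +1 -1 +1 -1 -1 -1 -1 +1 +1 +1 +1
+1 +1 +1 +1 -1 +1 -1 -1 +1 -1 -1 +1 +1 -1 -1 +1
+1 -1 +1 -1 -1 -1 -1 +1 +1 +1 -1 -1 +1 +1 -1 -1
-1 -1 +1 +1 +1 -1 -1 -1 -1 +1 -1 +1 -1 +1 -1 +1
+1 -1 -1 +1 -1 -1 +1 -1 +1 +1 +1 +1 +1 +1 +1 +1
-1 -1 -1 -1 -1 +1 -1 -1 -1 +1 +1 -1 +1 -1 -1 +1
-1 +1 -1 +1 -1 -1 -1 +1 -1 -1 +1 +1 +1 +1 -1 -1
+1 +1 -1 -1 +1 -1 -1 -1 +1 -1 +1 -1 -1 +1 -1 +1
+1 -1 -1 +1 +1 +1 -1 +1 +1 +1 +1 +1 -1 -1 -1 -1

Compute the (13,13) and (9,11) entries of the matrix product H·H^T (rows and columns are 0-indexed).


Row 9 of H: [1, -1, 1, -1, -1, -1, -1, 1, 1, 1, -1, -1, 1, 1, -1, -1].
Row 11 of H: [1, -1, -1, 1, -1, -1, 1, -1, 1, 1, 1, 1, 1, 1, 1, 1].
Row 13 of H: [-1, 1, -1, 1, -1, -1, -1, 1, -1, -1, 1, 1, 1, 1, -1, -1].
(H·H^T)[13][13] = Σ_j H[13][j]·H[13][j] = (-1)² + (1)² + (-1)² + (1)² + (-1)² + (-1)² + (-1)² + (1)² + (-1)² + (-1)² + (1)² + (1)² + (1)² + (1)² + (-1)² + (-1)² = 1 + 1 + 1 + 1 + 1 + 1 + 1 + 1 + 1 + 1 + 1 + 1 + 1 + 1 + 1 + 1 = 16.
(H·H^T)[9][11] = Σ_j H[9][j]·H[11][j] = (1)·(1) + (-1)·(-1) + (1)·(-1) + (-1)·(1) + (-1)·(-1) + (-1)·(-1) + (-1)·(1) + (1)·(-1) + (1)·(1) + (1)·(1) + (-1)·(1) + (-1)·(1) + (1)·(1) + (1)·(1) + (-1)·(1) + (-1)·(1) = 1 + 1 + -1 + -1 + 1 + 1 + -1 + -1 + 1 + 1 + -1 + -1 + 1 + 1 + -1 + -1 = 0.
So rows 9 and 11 are orthogonal; the diagonal entry equals n = 16.

(13,13) entry = 16; (9,11) entry = 0.


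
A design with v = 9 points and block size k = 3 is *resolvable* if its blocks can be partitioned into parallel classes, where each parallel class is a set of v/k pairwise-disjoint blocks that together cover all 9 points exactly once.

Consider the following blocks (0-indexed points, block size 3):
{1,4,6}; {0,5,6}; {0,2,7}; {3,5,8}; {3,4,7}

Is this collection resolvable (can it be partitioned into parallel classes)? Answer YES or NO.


v = 9, block size k = 3, number of blocks = 5.
For resolvability, blocks must partition into parallel classes of size v/k = 3.
Total blocks must therefore be a multiple of 3: 5 = 3·1 + 2 ⇒ not divisible ✗.
Resolvable? NO.

NO


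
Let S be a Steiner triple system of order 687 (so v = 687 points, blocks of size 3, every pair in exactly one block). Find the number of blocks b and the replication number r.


An STS(v) is a 2-(v, 3, 1) BIBD: block size k = 3, λ = 1.
Replication: r(k − 1) = λ(v − 1) ⇒ r·2 = 687 − 1 = 686 ⇒ r = 343.
Block count: b = v(v − 1)/6 = 687·686/6 = 471282/6 = 78547.
(Check via bk = vr: 78547·3 = 235641 = 687·343 = 235641 ✓.)

r = 343, b = 78547.


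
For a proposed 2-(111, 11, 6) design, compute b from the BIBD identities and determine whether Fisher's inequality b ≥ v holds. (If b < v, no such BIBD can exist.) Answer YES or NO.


b = λv(v − 1)/(k(k − 1)) = 6·111·110/(11·10) = 73260/110 = 666.
Compare with v = 111: b ≥ v, so Fisher's inequality holds.

YES


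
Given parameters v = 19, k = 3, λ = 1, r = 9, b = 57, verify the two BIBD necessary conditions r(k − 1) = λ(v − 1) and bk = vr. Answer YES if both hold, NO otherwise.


Condition (i): r(k − 1) = 9·2 = 18; λ(v − 1) = 1·18 = 18. Match? YES.
Condition (ii): bk = 57·3 = 171; vr = 19·9 = 171. Match? YES.
Both conditions hold? YES.

YES


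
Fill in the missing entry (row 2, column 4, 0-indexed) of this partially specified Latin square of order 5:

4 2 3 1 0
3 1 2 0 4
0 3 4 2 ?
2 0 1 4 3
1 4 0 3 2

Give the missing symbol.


Row 2 contains symbols [0, 2, 3, 4] — missing [1].
Column 4 contains symbols [0, 2, 3, 4] — missing [1].
The missing symbol must appear in both missing sets; intersection = [1].
Therefore the hidden value is 1.

Missing value = 1.


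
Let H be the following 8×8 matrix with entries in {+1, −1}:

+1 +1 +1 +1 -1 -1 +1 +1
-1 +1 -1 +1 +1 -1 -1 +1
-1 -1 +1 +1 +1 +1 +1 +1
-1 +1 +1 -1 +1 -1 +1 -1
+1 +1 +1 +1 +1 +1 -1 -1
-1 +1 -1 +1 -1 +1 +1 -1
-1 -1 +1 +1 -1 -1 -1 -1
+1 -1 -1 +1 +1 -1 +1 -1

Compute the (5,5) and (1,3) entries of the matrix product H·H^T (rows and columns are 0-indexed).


Row 1 of H: [-1, 1, -1, 1, 1, -1, -1, 1].
Row 3 of H: [-1, 1, 1, -1, 1, -1, 1, -1].
Row 5 of H: [-1, 1, -1, 1, -1, 1, 1, -1].
(H·H^T)[5][5] = Σ_j H[5][j]·H[5][j] = (-1)² + (1)² + (-1)² + (1)² + (-1)² + (1)² + (1)² + (-1)² = 1 + 1 + 1 + 1 + 1 + 1 + 1 + 1 = 8.
(H·H^T)[1][3] = Σ_j H[1][j]·H[3][j] = (-1)·(-1) + (1)·(1) + (-1)·(1) + (1)·(-1) + (1)·(1) + (-1)·(-1) + (-1)·(1) + (1)·(-1) = 1 + 1 + -1 + -1 + 1 + 1 + -1 + -1 = 0.
So rows 1 and 3 are orthogonal; the diagonal entry equals n = 8.

(5,5) entry = 8; (1,3) entry = 0.


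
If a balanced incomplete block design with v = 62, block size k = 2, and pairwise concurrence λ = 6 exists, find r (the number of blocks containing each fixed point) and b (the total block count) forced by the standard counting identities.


Any 2-(v, k, λ) BIBD satisfies two necessary conditions:
  (i)  Each point sits in r blocks, and counting incidences through any fixed point gives r(k − 1) = λ(v − 1), so r = λ(v − 1)/(k − 1).
  (ii) Total incidences bk = vr, so b = vr/k.
Step 1: r = λ(v − 1)/(k − 1) = 6·(62 − 1)/(2 − 1) = 6·61/1 = 366/1 = 366.
Step 2: b = vr/k = 62·366/2 = 22692/2 = 11346.
Check integrality: r = 366 ∈ Z ✓, b = 11346 ∈ Z ✓.
(These identities are necessary conditions: they determine r and b for any design with these parameters, but do not by themselves prove that one exists.)

r = 366, b = 11346.


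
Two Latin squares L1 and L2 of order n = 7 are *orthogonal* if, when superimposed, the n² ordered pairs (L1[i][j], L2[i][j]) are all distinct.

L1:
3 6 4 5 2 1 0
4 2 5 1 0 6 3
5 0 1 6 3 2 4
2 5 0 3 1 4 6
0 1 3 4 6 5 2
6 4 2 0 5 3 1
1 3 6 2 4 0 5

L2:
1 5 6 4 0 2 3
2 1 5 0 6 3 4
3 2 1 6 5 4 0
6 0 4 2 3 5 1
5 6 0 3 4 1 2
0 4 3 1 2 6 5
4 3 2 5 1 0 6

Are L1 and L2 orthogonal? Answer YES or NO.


Form the n² = 49 superimposed pairs (L1[i][j], L2[i][j]), row by row (rows and columns indexed from 0):
row 0: (3,1) (6,5) (4,6) (5,4) (2,0) (1,2) (0,3)
row 1: (4,2) (2,1) (5,5) (1,0) (0,6) (6,3) (3,4)
row 2: (5,3) (0,2) (1,1) (6,6) (3,5) (2,4) (4,0)
row 3: (2,6) (5,0) (0,4) (3,2) (1,3) (4,5) (6,1)
row 4: (0,5) (1,6) (3,0) (4,3) (6,4) (5,1) (2,2)
row 5: (6,0) (4,4) (2,3) (0,1) (5,2) (3,6) (1,5)
row 6: (1,4) (3,3) (6,2) (2,5) (4,1) (0,0) (5,6)
Orthogonality requires all 49 pairs distinct.
Check by first coordinate: for each symbol s of L1, list the L2 entries in the n cells where L1 = s; they must all differ.
  L1 = 0: L2 entries (in reading order) 3, 6, 2, 4, 5, 1, 0 — all 7 distinct ✓
  L1 = 1: L2 entries (in reading order) 2, 0, 1, 3, 6, 5, 4 — all 7 distinct ✓
  L1 = 2: L2 entries (in reading order) 0, 1, 4, 6, 2, 3, 5 — all 7 distinct ✓
  L1 = 3: L2 entries (in reading order) 1, 4, 5, 2, 0, 6, 3 — all 7 distinct ✓
  L1 = 4: L2 entries (in reading order) 6, 2, 0, 5, 3, 4, 1 — all 7 distinct ✓
  L1 = 5: L2 entries (in reading order) 4, 5, 3, 0, 1, 2, 6 — all 7 distinct ✓
  L1 = 6: L2 entries (in reading order) 5, 3, 6, 1, 4, 0, 2 — all 7 distinct ✓
Every symbol of L1 meets every symbol of L2 exactly once, so all 49 pairs are distinct (49 of 49).
Conclusion: YES.

YES


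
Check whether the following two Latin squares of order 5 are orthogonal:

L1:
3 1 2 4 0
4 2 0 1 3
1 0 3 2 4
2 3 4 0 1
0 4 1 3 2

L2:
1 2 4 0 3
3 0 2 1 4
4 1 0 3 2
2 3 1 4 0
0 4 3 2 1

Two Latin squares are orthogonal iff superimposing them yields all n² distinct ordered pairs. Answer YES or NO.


Form the n² = 25 superimposed pairs (L1[i][j], L2[i][j]), row by row (rows and columns indexed from 0):
row 0: (3,1) (1,2) (2,4) (4,0) (0,3)
row 1: (4,3) (2,0) (0,2) (1,1) (3,4)
row 2: (1,4) (0,1) (3,0) (2,3) (4,2)
row 3: (2,2) (3,3) (4,1) (0,4) (1,0)
row 4: (0,0) (4,4) (1,3) (3,2) (2,1)
Orthogonality requires all 25 pairs distinct.
Check by first coordinate: for each symbol s of L1, list the L2 entries in the n cells where L1 = s; they must all differ.
  L1 = 0: L2 entries (in reading order) 3, 2, 1, 4, 0 — all 5 distinct ✓
  L1 = 1: L2 entries (in reading order) 2, 1, 4, 0, 3 — all 5 distinct ✓
  L1 = 2: L2 entries (in reading order) 4, 0, 3, 2, 1 — all 5 distinct ✓
  L1 = 3: L2 entries (in reading order) 1, 4, 0, 3, 2 — all 5 distinct ✓
  L1 = 4: L2 entries (in reading order) 0, 3, 2, 1, 4 — all 5 distinct ✓
Every symbol of L1 meets every symbol of L2 exactly once, so all 25 pairs are distinct (25 of 25).
Conclusion: YES.

YES


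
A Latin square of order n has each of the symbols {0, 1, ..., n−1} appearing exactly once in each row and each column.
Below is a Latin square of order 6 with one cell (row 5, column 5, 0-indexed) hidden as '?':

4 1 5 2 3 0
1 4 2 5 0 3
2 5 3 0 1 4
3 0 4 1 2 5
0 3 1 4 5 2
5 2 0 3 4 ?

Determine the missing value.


Row 5 contains symbols [0, 2, 3, 4, 5] — missing [1].
Column 5 contains symbols [0, 2, 3, 4, 5] — missing [1].
The missing symbol must appear in both missing sets; intersection = [1].
Therefore the hidden value is 1.

Missing value = 1.


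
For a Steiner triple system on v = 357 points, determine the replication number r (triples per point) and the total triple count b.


An STS(v) is a 2-(v, 3, 1) BIBD: block size k = 3, λ = 1.
Replication: r(k − 1) = λ(v − 1) ⇒ r·2 = 357 − 1 = 356 ⇒ r = 178.
Block count: bk = vr ⇒ b·3 = 357·178 = 63546 ⇒ b = 21182.
(Check via b = v(v − 1)/6 = 357·356/6 = 127092/6 = 21182.)

r = 178, b = 21182.


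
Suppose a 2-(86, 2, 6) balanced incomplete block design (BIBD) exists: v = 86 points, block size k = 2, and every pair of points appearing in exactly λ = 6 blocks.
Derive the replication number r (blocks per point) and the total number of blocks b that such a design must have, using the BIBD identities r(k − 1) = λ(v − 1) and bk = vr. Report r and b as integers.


Any 2-(v, k, λ) BIBD satisfies two necessary conditions:
  (i)  Each point sits in r blocks, and counting incidences through any fixed point gives r(k − 1) = λ(v − 1), so r = λ(v − 1)/(k − 1).
  (ii) Total incidences bk = vr, so b = vr/k.
Step 1: r = λ(v − 1)/(k − 1) = 6·(86 − 1)/(2 − 1) = 6·85/1 = 510/1 = 510.
Step 2: b = vr/k = 86·510/2 = 43860/2 = 21930.
Check integrality: r = 510 ∈ Z ✓, b = 21930 ∈ Z ✓.
(These identities are necessary conditions: they determine r and b for any design with these parameters, but do not by themselves prove that one exists.)

r = 510, b = 21930.


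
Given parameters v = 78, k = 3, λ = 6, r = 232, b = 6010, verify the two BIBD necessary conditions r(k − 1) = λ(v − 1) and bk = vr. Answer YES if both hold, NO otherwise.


Condition (i): r(k − 1) = 232·2 = 464; λ(v − 1) = 6·77 = 462. Match? NO.
Condition (ii): bk = 6010·3 = 18030; vr = 78·232 = 18096. Match? NO.
Both conditions hold? NO.

NO


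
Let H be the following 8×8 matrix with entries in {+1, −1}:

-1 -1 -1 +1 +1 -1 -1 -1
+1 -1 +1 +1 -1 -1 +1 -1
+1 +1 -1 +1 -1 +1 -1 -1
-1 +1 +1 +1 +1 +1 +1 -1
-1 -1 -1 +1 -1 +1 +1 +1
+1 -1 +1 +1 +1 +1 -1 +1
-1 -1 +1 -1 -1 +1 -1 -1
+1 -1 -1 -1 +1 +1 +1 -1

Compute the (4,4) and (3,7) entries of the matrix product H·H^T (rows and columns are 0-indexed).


Row 3 of H: [-1, 1, 1, 1, 1, 1, 1, -1].
Row 4 of H: [-1, -1, -1, 1, -1, 1, 1, 1].
Row 7 of H: [1, -1, -1, -1, 1, 1, 1, -1].
(H·H^T)[4][4] = Σ_j H[4][j]·H[4][j] = (-1)² + (-1)² + (-1)² + (1)² + (-1)² + (1)² + (1)² + (1)² = 1 + 1 + 1 + 1 + 1 + 1 + 1 + 1 = 8.
(H·H^T)[3][7] = Σ_j H[3][j]·H[7][j] = (-1)·(1) + (1)·(-1) + (1)·(-1) + (1)·(-1) + (1)·(1) + (1)·(1) + (1)·(1) + (-1)·(-1) = -1 + -1 + -1 + -1 + 1 + 1 + 1 + 1 = 0.
So rows 3 and 7 are orthogonal; the diagonal entry equals n = 8.

(4,4) entry = 8; (3,7) entry = 0.


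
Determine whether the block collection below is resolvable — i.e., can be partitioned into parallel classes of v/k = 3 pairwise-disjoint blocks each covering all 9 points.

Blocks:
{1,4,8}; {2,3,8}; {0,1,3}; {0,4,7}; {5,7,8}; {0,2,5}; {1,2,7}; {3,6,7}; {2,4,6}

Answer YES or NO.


v = 9, block size k = 3, number of blocks = 9.
For resolvability, blocks must partition into parallel classes of size v/k = 3.
Total blocks must therefore be a multiple of 3: 9 = 3·3 + 0 ⇒ divisible ✓.
Consider block {2,3,8}. The only other block(s) in the collection disjoint from it are {0,4,7} — just 1 block(s). Any parallel class containing {2,3,8} would need 2 other blocks each disjoint from it, so no parallel class of size 3 can contain {2,3,8}.
Since every block must belong to some parallel class in a resolution, the collection cannot be partitioned into parallel classes.
Resolvable? NO.

NO


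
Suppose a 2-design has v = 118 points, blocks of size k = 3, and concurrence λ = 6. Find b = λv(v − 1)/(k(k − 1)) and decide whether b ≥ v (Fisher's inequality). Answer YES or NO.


r = λ(v − 1)/(k − 1) = 6·117/2 = 351.
b = vr/k = 118·351/3 = 13806.
Fisher's inequality: b ≥ v ⇔ 13806 ≥ 118? YES.

YES


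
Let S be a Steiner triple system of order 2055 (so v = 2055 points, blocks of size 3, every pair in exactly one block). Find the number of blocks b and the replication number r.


An STS(v) is a 2-(v, 3, 1) BIBD: block size k = 3, λ = 1.
Replication: r(k − 1) = λ(v − 1) ⇒ r·2 = 2055 − 1 = 2054 ⇒ r = 1027.
Block count: b = v(v − 1)/6 = 2055·2054/6 = 4220970/6 = 703495.

r = 1027, b = 703495.


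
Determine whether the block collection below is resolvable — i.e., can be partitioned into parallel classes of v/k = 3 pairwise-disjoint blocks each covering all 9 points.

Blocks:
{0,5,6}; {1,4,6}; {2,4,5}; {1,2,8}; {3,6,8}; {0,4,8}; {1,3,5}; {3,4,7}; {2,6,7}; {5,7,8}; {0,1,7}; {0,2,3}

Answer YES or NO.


v = 9, block size k = 3, number of blocks = 12.
For resolvability, blocks must partition into parallel classes of size v/k = 3.
Total blocks must therefore be a multiple of 3: 12 = 3·4 + 0 ⇒ divisible ✓.
Greedy packing gives 4 candidate class(es). Each should be a full parallel class (size 3, covers all 9 points).
  Class 1 (3 blocks): {0,5,6}; {1,2,8}; {3,4,7}. Points covered: [0, 1, 2, 3, 4, 5, 6, 7, 8].
  Class 2 (3 blocks): {1,4,6}; {5,7,8}; {0,2,3}. Points covered: [0, 1, 2, 3, 4, 5, 6, 7, 8].
  Class 3 (3 blocks): {2,4,5}; {3,6,8}; {0,1,7}. Points covered: [0, 1, 2, 3, 4, 5, 6, 7, 8].
  Class 4 (3 blocks): {0,4,8}; {1,3,5}; {2,6,7}. Points covered: [0, 1, 2, 3, 4, 5, 6, 7, 8].
All classes full (size 3)? YES. All classes cover every point? YES.
Resolvable? YES.

YES


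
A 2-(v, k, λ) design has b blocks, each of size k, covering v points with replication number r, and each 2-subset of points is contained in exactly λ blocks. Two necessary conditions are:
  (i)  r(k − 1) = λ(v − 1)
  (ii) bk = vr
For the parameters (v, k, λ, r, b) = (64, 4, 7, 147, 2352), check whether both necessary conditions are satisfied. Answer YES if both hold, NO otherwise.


Condition (i): r(k − 1) = 147·3 = 441; λ(v − 1) = 7·63 = 441. Match? YES.
Condition (ii): bk = 2352·4 = 9408; vr = 64·147 = 9408. Match? YES.
Both conditions hold? YES.

YES


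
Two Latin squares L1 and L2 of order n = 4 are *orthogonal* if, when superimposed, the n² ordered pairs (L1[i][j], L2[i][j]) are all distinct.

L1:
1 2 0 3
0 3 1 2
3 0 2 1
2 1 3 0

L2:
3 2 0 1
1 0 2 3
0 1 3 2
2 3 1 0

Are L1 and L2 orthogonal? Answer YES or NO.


Form the n² = 16 superimposed pairs (L1[i][j], L2[i][j]), row by row (rows and columns indexed from 0):
row 0: (1,3) (2,2) (0,0) (3,1)
row 1: (0,1) (3,0) (1,2) (2,3)
row 2: (3,0) (0,1) (2,3) (1,2)
row 3: (2,2) (1,3) (3,1) (0,0)
Orthogonality requires all 16 pairs distinct.
But the pair (3,0) repeats: cell (1,1) has L1 = 3, L2 = 0, and cell (2,0) has L1 = 3, L2 = 0.
A repeated pair means some other pair never occurs (only 8 distinct pairs out of 16), so the squares are not orthogonal.
Conclusion: NO.

NO


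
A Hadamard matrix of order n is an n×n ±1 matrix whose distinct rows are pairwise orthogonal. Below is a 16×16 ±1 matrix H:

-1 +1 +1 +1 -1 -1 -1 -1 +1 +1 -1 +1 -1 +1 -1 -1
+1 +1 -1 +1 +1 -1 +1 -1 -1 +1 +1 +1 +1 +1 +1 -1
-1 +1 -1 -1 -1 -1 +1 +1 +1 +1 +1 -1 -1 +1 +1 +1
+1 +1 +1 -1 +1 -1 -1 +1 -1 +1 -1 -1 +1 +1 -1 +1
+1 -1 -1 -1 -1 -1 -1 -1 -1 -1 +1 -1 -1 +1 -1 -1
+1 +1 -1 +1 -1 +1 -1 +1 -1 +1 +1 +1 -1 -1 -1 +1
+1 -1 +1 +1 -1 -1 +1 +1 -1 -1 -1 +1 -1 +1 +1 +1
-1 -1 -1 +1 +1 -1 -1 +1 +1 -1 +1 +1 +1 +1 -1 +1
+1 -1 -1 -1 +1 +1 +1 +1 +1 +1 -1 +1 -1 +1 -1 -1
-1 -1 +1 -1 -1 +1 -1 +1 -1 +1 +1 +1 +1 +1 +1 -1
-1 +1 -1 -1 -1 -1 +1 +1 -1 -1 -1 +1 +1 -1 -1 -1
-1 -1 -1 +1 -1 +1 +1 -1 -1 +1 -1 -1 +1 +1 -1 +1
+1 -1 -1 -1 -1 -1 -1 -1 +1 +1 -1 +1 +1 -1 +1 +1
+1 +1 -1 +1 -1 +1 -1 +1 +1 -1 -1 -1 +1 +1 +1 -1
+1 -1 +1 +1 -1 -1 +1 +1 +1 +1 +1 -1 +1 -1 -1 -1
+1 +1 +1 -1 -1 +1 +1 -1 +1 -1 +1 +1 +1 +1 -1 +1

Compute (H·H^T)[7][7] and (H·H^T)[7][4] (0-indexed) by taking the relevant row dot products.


Row 4 of H: [1, -1, -1, -1, -1, -1, -1, -1, -1, -1, 1, -1, -1, 1, -1, -1].
Row 7 of H: [-1, -1, -1, 1, 1, -1, -1, 1, 1, -1, 1, 1, 1, 1, -1, 1].
(H·H^T)[7][7] = Σ_j H[7][j]·H[7][j] = (-1)² + (-1)² + (-1)² + (1)² + (1)² + (-1)² + (-1)² + (1)² + (1)² + (-1)² + (1)² + (1)² + (1)² + (1)² + (-1)² + (1)² = 1 + 1 + 1 + 1 + 1 + 1 + 1 + 1 + 1 + 1 + 1 + 1 + 1 + 1 + 1 + 1 = 16.
(H·H^T)[7][4] = Σ_j H[7][j]·H[4][j] = (-1)·(1) + (-1)·(-1) + (-1)·(-1) + (1)·(-1) + (1)·(-1) + (-1)·(-1) + (-1)·(-1) + (1)·(-1) + (1)·(-1) + (-1)·(-1) + (1)·(1) + (1)·(-1) + (1)·(-1) + (1)·(1) + (-1)·(-1) + (1)·(-1) = -1 + 1 + 1 + -1 + -1 + 1 + 1 + -1 + -1 + 1 + 1 + -1 + -1 + 1 + 1 + -1 = 0.
So rows 7 and 4 are orthogonal; the diagonal entry equals n = 16.

(7,7) entry = 16; (7,4) entry = 0.


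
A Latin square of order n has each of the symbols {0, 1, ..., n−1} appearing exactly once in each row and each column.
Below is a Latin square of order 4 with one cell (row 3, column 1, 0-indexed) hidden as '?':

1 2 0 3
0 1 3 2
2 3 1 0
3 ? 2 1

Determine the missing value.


Row 3 contains symbols [1, 2, 3] — missing [0].
Column 1 contains symbols [1, 2, 3] — missing [0].
The missing symbol must appear in both missing sets; intersection = [0].
Therefore the hidden value is 0.

Missing value = 0.


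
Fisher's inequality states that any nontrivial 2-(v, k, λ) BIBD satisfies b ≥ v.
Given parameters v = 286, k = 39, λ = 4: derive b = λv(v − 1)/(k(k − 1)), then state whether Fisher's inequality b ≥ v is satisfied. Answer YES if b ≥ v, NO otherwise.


r = λ(v − 1)/(k − 1) = 4·285/38 = 30.
b = vr/k = 286·30/39 = 220.
Fisher's inequality: b ≥ v ⇔ 220 ≥ 286? NO.

NO


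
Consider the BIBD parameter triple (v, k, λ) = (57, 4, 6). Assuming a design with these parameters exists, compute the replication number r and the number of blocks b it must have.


Any 2-(v, k, λ) BIBD satisfies two necessary conditions:
  (i)  Each point sits in r blocks, and counting incidences through any fixed point gives r(k − 1) = λ(v − 1), so r = λ(v − 1)/(k − 1).
  (ii) Total incidences bk = vr, so b = vr/k.
Step 1: r = λ(v − 1)/(k − 1) = 6·(57 − 1)/(4 − 1) = 6·56/3 = 336/3 = 112.
Step 2: b = vr/k = 57·112/4 = 6384/4 = 1596.
Check integrality: r = 112 ∈ Z ✓, b = 1596 ∈ Z ✓.
(These identities are necessary conditions: they determine r and b for any design with these parameters, but do not by themselves prove that one exists.)

r = 112, b = 1596.


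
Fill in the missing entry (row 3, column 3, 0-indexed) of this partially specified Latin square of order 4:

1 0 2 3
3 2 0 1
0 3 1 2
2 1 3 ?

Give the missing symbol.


Row 3 contains symbols [1, 2, 3] — missing [0].
Column 3 contains symbols [1, 2, 3] — missing [0].
The missing symbol must appear in both missing sets; intersection = [0].
Therefore the hidden value is 0.

Missing value = 0.


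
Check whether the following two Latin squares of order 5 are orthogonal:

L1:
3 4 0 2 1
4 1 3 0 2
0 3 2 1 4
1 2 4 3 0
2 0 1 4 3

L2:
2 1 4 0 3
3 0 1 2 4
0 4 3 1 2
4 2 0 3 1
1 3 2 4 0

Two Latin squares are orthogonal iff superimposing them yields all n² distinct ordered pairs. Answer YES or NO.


Form the n² = 25 superimposed pairs (L1[i][j], L2[i][j]), row by row (rows and columns indexed from 0):
row 0: (3,2) (4,1) (0,4) (2,0) (1,3)
row 1: (4,3) (1,0) (3,1) (0,2) (2,4)
row 2: (0,0) (3,4) (2,3) (1,1) (4,2)
row 3: (1,4) (2,2) (4,0) (3,3) (0,1)
row 4: (2,1) (0,3) (1,2) (4,4) (3,0)
Orthogonality requires all 25 pairs distinct.
Check by first coordinate: for each symbol s of L1, list the L2 entries in the n cells where L1 = s; they must all differ.
  L1 = 0: L2 entries (in reading order) 4, 2, 0, 1, 3 — all 5 distinct ✓
  L1 = 1: L2 entries (in reading order) 3, 0, 1, 4, 2 — all 5 distinct ✓
  L1 = 2: L2 entries (in reading order) 0, 4, 3, 2, 1 — all 5 distinct ✓
  L1 = 3: L2 entries (in reading order) 2, 1, 4, 3, 0 — all 5 distinct ✓
  L1 = 4: L2 entries (in reading order) 1, 3, 2, 0, 4 — all 5 distinct ✓
Every symbol of L1 meets every symbol of L2 exactly once, so all 25 pairs are distinct (25 of 25).
Conclusion: YES.

YES
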